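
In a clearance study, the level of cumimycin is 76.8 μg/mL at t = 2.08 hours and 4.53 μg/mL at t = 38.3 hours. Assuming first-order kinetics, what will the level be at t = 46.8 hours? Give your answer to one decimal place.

Over Δt = 38.3 − 2.08 = 36.22 hours, the level fell by a factor of 76.8/4.53 ≈ 16.954.
n = log₂(16.954) ≈ 4.0835 half-lives, so t½ = 36.22/4.0835 ≈ 8.8698 hours.
From t = 38.3 to t = 46.8: 4.53 × (1/2)^((46.8−38.3)/8.8698) ≈ 2.3314 μg/mL.

2.3 μg/mL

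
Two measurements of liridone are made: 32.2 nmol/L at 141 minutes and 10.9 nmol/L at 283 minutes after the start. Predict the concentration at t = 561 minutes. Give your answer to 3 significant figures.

Over Δt = 283 − 141 = 142 minutes, the level fell by a factor of 32.2/10.9 ≈ 2.9541.
n = log₂(2.9541) ≈ 1.5627 half-lives, so t½ = 142/1.5627 ≈ 90.866 minutes.
From t = 283 to t = 561: 10.9 × (1/2)^((561−283)/90.866) ≈ 1.3075 nmol/L.

1.31 nmol/L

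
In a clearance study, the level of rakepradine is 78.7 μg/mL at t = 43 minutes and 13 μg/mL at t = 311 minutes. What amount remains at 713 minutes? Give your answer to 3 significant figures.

Over Δt = 311 − 43 = 268 minutes, the level fell by a factor of 78.7/13 ≈ 6.0538.
n = log₂(6.0538) ≈ 2.5979 half-lives, so t½ = 268/2.5979 ≈ 103.16 minutes.
From t = 311 to t = 713: 13 × (1/2)^((713−311)/103.16) ≈ 0.87276 μg/mL.

0.873 μg/mL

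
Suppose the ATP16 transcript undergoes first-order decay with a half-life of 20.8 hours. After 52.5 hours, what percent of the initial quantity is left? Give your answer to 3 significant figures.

17.4%

n = 52.5/20.8 ≈ 2.524 half-lives.
Fraction remaining = (1/2)^2.524 ≈ 0.17386, i.e. 17.386%.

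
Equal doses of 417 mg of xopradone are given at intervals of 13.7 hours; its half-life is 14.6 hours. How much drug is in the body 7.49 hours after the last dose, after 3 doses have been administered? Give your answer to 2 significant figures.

520 mg

The 3 doses were given 34.89, 21.19, 7.49 hours ago.
Total = 417·(1/2)^(34.89/14.6) + 417·(1/2)^(21.19/14.6) + 417·(1/2)^(7.49/14.6)
      = 79.571 + 152.49 + 292.22 ≈ 524.27 mg.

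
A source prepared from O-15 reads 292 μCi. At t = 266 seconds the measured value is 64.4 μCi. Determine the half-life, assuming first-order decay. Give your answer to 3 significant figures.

A/A₀ = 64.4/292 ≈ 0.22055.
n = log₂(4.5342) ≈ 2.1808 half-lives elapsed in 266 seconds.
t½ = 266/2.1808 ≈ 121.97 seconds.

122 seconds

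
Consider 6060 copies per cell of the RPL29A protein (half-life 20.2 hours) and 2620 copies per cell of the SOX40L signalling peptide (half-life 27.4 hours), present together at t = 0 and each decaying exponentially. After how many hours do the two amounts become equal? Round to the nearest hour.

Set 6060·(1/2)^(t/20.2) = 2620·(1/2)^(t/27.4).
Taking log₂: log₂(6060/2620) = t·(1/20.2 − 1/27.4).
log₂(2.313) = 1.2098; 1/20.2 − 1/27.4 = 0.013009.
t = 1.2098 / 0.013009 ≈ 92.996 hours.

93 hours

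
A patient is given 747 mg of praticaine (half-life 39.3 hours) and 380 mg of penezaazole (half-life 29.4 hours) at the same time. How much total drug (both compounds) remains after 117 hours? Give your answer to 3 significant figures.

praticaine: 747 × (1/2)^(117/39.3) = 747 × (1/2)^2.9771 ≈ 94.869 mg.
penezaazole: 380 × (1/2)^(117/29.4) = 380 × (1/2)^3.9796 ≈ 24.088 mg.
Total = 94.869 + 24.088 ≈ 118.96 mg.

119 mg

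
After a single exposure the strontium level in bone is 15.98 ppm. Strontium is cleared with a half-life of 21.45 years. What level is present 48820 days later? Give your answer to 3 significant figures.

0.212 ppm

Convert the elapsed time: 48820 days = 133.753 years.
Number of half-lives: n = 133.753/21.45 ≈ 6.2356.
Remaining = 15.98 × (1/2)^6.2356 = 15.98 × 0.013271 ≈ 0.21207 ppm.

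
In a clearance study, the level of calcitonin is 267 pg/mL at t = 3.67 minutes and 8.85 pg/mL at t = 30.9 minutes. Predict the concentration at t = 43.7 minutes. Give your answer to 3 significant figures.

Over Δt = 30.9 − 3.67 = 27.23 minutes, the level fell by a factor of 267/8.85 ≈ 30.169.
n = log₂(30.169) ≈ 4.915 half-lives, so t½ = 27.23/4.915 ≈ 5.5402 minutes.
From t = 30.9 to t = 43.7: 8.85 × (1/2)^((43.7−30.9)/5.5402) ≈ 1.7842 pg/mL.

1.78 pg/mL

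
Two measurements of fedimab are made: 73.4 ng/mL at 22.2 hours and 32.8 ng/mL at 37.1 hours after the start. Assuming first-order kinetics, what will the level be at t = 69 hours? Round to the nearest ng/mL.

Over Δt = 37.1 − 22.2 = 14.9 hours, the level fell by a factor of 73.4/32.8 ≈ 2.2378.
n = log₂(2.2378) ≈ 1.1621 half-lives, so t½ = 14.9/1.1621 ≈ 12.822 hours.
From t = 37.1 to t = 69: 32.8 × (1/2)^((69−37.1)/12.822) ≈ 5.8469 ng/mL.

6 ng/mL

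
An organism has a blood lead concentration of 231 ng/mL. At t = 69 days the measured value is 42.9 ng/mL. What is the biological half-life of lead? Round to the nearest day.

A/A₀ = 42.9/231 ≈ 0.18571.
n = log₂(5.3846) ≈ 2.4288 half-lives elapsed in 69 days.
t½ = 69/2.4288 ≈ 28.409 days.

28 days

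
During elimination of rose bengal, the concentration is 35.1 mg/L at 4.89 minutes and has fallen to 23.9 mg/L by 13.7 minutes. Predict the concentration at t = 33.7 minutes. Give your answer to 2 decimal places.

9.99 mg/L

Over Δt = 13.7 − 4.89 = 8.81 minutes, the level fell by a factor of 35.1/23.9 ≈ 1.4686.
n = log₂(1.4686) ≈ 0.55446 half-lives, so t½ = 8.81/0.55446 ≈ 15.889 minutes.
From t = 13.7 to t = 33.7: 23.9 × (1/2)^((33.7−13.7)/15.889) ≈ 9.9882 mg/L.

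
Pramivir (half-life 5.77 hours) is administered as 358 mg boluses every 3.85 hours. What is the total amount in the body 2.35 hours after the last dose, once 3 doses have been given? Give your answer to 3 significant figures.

The 3 doses were given 10.05, 6.2, 2.35 hours ago.
Total = 358·(1/2)^(10.05/5.77) + 358·(1/2)^(6.2/5.77) + 358·(1/2)^(2.35/5.77)
      = 107.04 + 169.99 + 269.95 ≈ 546.98 mg.

547 mg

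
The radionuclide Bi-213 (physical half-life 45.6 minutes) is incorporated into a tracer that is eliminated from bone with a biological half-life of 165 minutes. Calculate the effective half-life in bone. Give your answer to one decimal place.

1/t_eff = 1/t_phys + 1/t_biol = 1/45.6 + 1/165 = 0.02799 per minute.
t_eff = 45.6 × 165 / (45.6 + 165) ≈ 35.726 minutes.

35.7 minutes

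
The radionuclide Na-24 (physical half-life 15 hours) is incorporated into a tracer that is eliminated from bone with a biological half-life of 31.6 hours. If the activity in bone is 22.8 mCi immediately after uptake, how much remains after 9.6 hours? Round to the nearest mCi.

12 mCi

1/t_eff = 1/t_phys + 1/t_biol = 1/15 + 1/31.6 = 0.098312 per hour.
t_eff = 15 × 31.6 / (15 + 31.6) ≈ 10.172 hours.
Remaining = 22.8 × (1/2)^(9.6/10.172) = 22.8 × (1/2)^0.9438 ≈ 11.853 mCi.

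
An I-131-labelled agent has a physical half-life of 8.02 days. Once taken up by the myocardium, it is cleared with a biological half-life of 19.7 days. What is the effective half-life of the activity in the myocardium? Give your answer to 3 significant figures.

5.70 days

1/t_eff = 1/t_phys + 1/t_biol = 1/8.02 + 1/19.7 = 0.17545 per day.
t_eff = 8.02 × 19.7 / (8.02 + 19.7) ≈ 5.6996 days.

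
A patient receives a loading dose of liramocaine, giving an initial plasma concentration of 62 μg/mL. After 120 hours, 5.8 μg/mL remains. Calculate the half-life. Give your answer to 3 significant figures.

A/A₀ = 5.8/62 ≈ 0.093548.
n = log₂(10.69) ≈ 3.4181 half-lives elapsed in 120 hours.
t½ = 120/3.4181 ≈ 35.107 hours.

35.1 hours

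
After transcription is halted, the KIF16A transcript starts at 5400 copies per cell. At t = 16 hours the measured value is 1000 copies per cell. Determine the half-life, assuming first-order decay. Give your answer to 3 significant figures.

A/A₀ = 1000/5400 ≈ 0.18519.
n = log₂(5.4) ≈ 2.433 half-lives elapsed in 16 hours.
t½ = 16/2.433 ≈ 6.5764 hours.

6.58 hours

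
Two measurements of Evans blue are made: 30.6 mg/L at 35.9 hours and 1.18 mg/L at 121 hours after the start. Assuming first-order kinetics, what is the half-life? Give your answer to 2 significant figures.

Over Δt = 121 − 35.9 = 85.1 hours, the level fell by a factor of 30.6/1.18 ≈ 25.932.
n = log₂(25.932) ≈ 4.6967 half-lives, so t½ = 85.1/4.6967 ≈ 18.119 hours.

18 hours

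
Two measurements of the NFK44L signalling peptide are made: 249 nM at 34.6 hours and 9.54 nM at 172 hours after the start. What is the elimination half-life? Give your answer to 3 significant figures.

29.2 hours

Over Δt = 172 − 34.6 = 137.4 hours, the level fell by a factor of 249/9.54 ≈ 26.101.
n = log₂(26.101) ≈ 4.706 half-lives, so t½ = 137.4/4.706 ≈ 29.197 hours.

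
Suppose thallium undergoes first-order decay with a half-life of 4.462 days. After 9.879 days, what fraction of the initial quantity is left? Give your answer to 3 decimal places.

0.216

n = 9.879/4.462 ≈ 2.214 half-lives.
Fraction remaining = (1/2)^2.214 ≈ 0.21553.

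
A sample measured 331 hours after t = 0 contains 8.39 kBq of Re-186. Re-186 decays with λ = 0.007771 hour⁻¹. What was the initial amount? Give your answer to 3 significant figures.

t½ = ln 2 / λ = 0.69315 / 0.007771 ≈ 89.197 hours.
Number of half-lives elapsed: n = 331/89.197 ≈ 3.7109.
A₀ = A × 2^n = 8.39 × 2^3.7109 = 8.39 × 13.095 ≈ 109.86 kBq.

110 kBq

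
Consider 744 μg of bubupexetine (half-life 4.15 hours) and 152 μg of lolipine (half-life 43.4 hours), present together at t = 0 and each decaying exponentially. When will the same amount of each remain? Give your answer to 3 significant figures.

10.5 hours

Set 744·(1/2)^(t/4.15) = 152·(1/2)^(t/43.4).
Taking log₂: log₂(744/152) = t·(1/4.15 − 1/43.4).
log₂(4.8947) = 2.2912; 1/4.15 − 1/43.4 = 0.21792.
t = 2.2912 / 0.21792 ≈ 10.514 hours.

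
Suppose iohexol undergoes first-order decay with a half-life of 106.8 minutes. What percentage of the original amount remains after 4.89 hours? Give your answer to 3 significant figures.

4.89 hours = 293.4 minutes.
n = 293.4/106.8 ≈ 2.7472 half-lives.
Fraction remaining = (1/2)^2.7472 ≈ 0.14894, i.e. 14.894%.

14.9%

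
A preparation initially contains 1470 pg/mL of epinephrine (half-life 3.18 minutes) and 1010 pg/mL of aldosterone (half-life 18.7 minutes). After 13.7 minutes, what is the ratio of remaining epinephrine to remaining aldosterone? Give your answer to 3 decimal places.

0.122

epinephrine: 1470 × (1/2)^(13.7/3.18) = 1470 × (1/2)^4.3082 ≈ 74.204 pg/mL.
aldosterone: 1010 × (1/2)^(13.7/18.7) = 1010 × (1/2)^0.73262 ≈ 607.83 pg/mL.
Ratio ≈ 74.204 / 607.83 ≈ 0.12208.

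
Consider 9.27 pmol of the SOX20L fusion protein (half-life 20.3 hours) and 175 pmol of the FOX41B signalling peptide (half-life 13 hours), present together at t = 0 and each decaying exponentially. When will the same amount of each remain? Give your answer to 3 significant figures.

Set 9.27·(1/2)^(t/20.3) = 175·(1/2)^(t/13).
Taking log₂: log₂(9.27/175) = t·(1/20.3 − 1/13).
log₂(0.052971) = -4.2386; 1/20.3 − 1/13 = -0.027662.
t = -4.2386 / -0.027662 ≈ 153.23 hours.

153 hours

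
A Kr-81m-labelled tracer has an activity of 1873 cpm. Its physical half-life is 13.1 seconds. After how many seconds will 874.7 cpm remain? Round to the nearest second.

Fraction remaining = 874.7/1873 ≈ 0.467.
n = log₂(1873/874.7) = ln(2.1413)/ln 2 ≈ 1.0985 half-lives.
t = n × t½ = 1.0985 × 13.1 ≈ 14.39 seconds.

14 seconds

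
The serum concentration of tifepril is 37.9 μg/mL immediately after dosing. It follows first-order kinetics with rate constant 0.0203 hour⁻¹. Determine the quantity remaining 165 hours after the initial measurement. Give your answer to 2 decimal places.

t½ = ln 2 / λ = 0.69315 / 0.0203 ≈ 34.145 hours.
Number of half-lives: n = 165/34.145 ≈ 4.8323.
Remaining = 37.9 × (1/2)^4.8323 = 37.9 × 0.035102 ≈ 1.3304 μg/mL.

1.33 μg/mL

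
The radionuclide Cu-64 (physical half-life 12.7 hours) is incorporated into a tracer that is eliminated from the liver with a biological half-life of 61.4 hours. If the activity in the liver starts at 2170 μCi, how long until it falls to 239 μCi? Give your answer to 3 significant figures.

1/t_eff = 1/t_phys + 1/t_biol = 1/12.7 + 1/61.4 = 0.095027 per hour.
t_eff = 12.7 × 61.4 / (12.7 + 61.4) ≈ 10.523 hours.
n = log₂(2170/239) ≈ 3.1826; t = 3.1826 × 10.523 ≈ 33.492 hours.

33.5 hours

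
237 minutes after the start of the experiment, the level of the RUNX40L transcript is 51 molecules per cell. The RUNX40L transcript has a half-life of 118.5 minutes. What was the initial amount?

Number of half-lives elapsed: n = 237/118.5 ≈ 2.
A₀ = A × 2^n = 51 × 2^2 = 51 × 4 ≈ 204 molecules per cell.

204 molecules per cell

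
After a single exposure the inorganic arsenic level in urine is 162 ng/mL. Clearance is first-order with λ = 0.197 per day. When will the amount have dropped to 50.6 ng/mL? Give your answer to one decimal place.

t½ = ln 2 / λ = 0.69315 / 0.197 ≈ 3.5185 days.
Fraction remaining = 50.6/162 ≈ 0.31235.
n = log₂(162/50.6) = ln(3.2016)/ln 2 ≈ 1.6788 half-lives.
t = n × t½ = 1.6788 × 3.5185 ≈ 5.9068 days.

5.9 days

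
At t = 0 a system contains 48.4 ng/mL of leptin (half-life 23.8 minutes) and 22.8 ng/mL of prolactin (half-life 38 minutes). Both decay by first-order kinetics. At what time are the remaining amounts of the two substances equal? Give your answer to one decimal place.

69.2 minutes

Set 48.4·(1/2)^(t/23.8) = 22.8·(1/2)^(t/38).
Taking log₂: log₂(48.4/22.8) = t·(1/23.8 − 1/38).
log₂(2.1228) = 1.086; 1/23.8 − 1/38 = 0.015701.
t = 1.086 / 0.015701 ≈ 69.166 minutes.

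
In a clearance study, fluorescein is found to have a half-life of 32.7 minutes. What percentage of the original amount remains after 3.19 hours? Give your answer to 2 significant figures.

3.19 hours = 191.4 minutes.
n = 191.4/32.7 ≈ 5.8532 half-lives.
Fraction remaining = (1/2)^5.8532 ≈ 0.017298, i.e. 1.7298%.

1.7%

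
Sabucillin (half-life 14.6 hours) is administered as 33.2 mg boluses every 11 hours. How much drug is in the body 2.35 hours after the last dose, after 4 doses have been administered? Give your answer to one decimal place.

64.0 mg

The 4 doses were given 35.35, 24.35, 13.35, 2.35 hours ago.
Total = 33.2·(1/2)^(35.35/14.6) + 33.2·(1/2)^(24.35/14.6) + 33.2·(1/2)^(13.35/14.6) + 33.2·(1/2)^(2.35/14.6)
      = 6.1983 + 10.449 + 17.615 + 29.695 ≈ 63.957 mg.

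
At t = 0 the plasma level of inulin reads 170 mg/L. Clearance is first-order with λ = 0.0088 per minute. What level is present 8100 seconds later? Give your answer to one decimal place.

51.8 mg/L

t½ = ln 2 / λ = 0.69315 / 0.0088 ≈ 78.767 minutes.
Convert the elapsed time: 8100 seconds = 135 minutes.
Number of half-lives: n = 135/78.767 ≈ 1.7139.
Remaining = 170 × (1/2)^1.7139 = 170 × 0.30483 ≈ 51.821 mg/L.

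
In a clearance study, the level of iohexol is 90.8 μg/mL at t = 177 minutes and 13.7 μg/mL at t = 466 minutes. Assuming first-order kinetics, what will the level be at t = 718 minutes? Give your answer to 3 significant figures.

2.63 μg/mL

Over Δt = 466 − 177 = 289 minutes, the level fell by a factor of 90.8/13.7 ≈ 6.6277.
n = log₂(6.6277) ≈ 2.7285 half-lives, so t½ = 289/2.7285 ≈ 105.92 minutes.
From t = 466 to t = 718: 13.7 × (1/2)^((718−466)/105.92) ≈ 2.6334 μg/mL.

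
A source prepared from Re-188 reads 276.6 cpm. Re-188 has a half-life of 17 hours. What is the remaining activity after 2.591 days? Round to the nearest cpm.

22 cpm

Convert the elapsed time: 2.591 days = 62.184 hours.
Number of half-lives: n = 62.184/17 ≈ 3.6579.
Remaining = 276.6 × (1/2)^3.6579 = 276.6 × 0.079226 ≈ 21.914 cpm.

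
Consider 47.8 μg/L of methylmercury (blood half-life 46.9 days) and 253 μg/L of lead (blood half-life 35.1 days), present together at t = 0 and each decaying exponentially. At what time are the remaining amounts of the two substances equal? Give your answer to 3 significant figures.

335 days

Set 47.8·(1/2)^(t/46.9) = 253·(1/2)^(t/35.1).
Taking log₂: log₂(47.8/253) = t·(1/46.9 − 1/35.1).
log₂(0.18893) = -2.4041; 1/46.9 − 1/35.1 = -0.0071681.
t = -2.4041 / -0.0071681 ≈ 335.38 days.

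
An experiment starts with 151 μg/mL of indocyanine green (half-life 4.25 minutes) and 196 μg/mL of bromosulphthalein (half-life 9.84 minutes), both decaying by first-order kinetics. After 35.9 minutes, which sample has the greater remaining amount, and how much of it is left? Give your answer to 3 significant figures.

indocyanine green: 151 × (1/2)^8.4471 ≈ 0.43267 μg/mL.
bromosulphthalein: 196 × (1/2)^3.6484 ≈ 15.631 μg/mL.
Bromosulphthalein has more remaining, at ≈ 15.631 μg/mL.

bromosulphthalein, 15.6 μg/mL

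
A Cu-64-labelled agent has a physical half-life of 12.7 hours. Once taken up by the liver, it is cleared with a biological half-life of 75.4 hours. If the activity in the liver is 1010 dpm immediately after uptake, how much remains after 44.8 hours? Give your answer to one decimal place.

1/t_eff = 1/t_phys + 1/t_biol = 1/12.7 + 1/75.4 = 0.092003 per hour.
t_eff = 12.7 × 75.4 / (12.7 + 75.4) ≈ 10.869 hours.
Remaining = 1010 × (1/2)^(44.8/10.869) = 1010 × (1/2)^4.1217 ≈ 58.017 dpm.

58.0 dpm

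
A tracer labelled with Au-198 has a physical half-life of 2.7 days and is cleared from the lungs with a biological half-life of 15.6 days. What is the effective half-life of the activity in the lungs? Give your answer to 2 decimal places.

1/t_eff = 1/t_phys + 1/t_biol = 1/2.7 + 1/15.6 = 0.43447 per day.
t_eff = 2.7 × 15.6 / (2.7 + 15.6) ≈ 2.3016 days.

2.30 days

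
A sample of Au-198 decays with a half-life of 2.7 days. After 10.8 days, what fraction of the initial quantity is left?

0.0625

n = 10.8/2.7 ≈ 4 half-lives.
Fraction remaining = (1/2)^4 ≈ 0.0625.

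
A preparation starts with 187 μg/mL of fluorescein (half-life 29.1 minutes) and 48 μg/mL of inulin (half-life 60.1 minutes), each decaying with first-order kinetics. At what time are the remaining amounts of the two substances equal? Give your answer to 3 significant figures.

111 minutes

Set 187·(1/2)^(t/29.1) = 48·(1/2)^(t/60.1).
Taking log₂: log₂(187/48) = t·(1/29.1 − 1/60.1).
log₂(3.8958) = 1.9619; 1/29.1 − 1/60.1 = 0.017725.
t = 1.9619 / 0.017725 ≈ 110.69 minutes.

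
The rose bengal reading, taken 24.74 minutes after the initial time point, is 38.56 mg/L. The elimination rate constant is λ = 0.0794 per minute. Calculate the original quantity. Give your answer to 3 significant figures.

275 mg/L

t½ = ln 2 / λ = 0.69315 / 0.0794 ≈ 8.7298 minutes.
Number of half-lives elapsed: n = 24.74/8.7298 ≈ 2.834.
A₀ = A × 2^n = 38.56 × 2^2.834 = 38.56 × 7.1303 ≈ 274.95 mg/L.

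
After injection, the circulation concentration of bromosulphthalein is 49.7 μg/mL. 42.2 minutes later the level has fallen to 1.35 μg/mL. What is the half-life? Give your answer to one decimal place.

A/A₀ = 1.35/49.7 ≈ 0.027163.
n = log₂(36.815) ≈ 5.2022 half-lives elapsed in 42.2 minutes.
t½ = 42.2/5.2022 ≈ 8.1119 minutes.

8.1 minutes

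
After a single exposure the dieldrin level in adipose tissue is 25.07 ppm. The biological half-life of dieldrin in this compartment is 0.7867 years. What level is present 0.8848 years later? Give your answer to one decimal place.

Number of half-lives: n = 0.8848/0.7867 ≈ 1.1247.
Remaining = 25.07 × (1/2)^1.1247 = 25.07 × 0.4586 ≈ 11.497 ppm.

11.5 ppm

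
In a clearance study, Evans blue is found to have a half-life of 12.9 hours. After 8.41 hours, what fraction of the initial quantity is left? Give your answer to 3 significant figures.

0.636

n = 8.41/12.9 ≈ 0.65194 half-lives.
Fraction remaining = (1/2)^0.65194 ≈ 0.63642.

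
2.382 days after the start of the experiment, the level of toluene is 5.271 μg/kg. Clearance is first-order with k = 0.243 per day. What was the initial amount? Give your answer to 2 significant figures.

t½ = ln 2 / k = 0.69315 / 0.243 ≈ 2.8525 days.
Number of half-lives elapsed: n = 2.382/2.8525 ≈ 0.83507.
A₀ = A × 2^n = 5.271 × 2^0.83507 = 5.271 × 1.7839 ≈ 9.4032 μg/kg.

9.4 μg/kg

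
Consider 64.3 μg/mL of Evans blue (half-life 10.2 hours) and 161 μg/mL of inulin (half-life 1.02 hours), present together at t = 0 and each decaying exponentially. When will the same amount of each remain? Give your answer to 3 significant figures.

Set 64.3·(1/2)^(t/10.2) = 161·(1/2)^(t/1.02).
Taking log₂: log₂(64.3/161) = t·(1/10.2 − 1/1.02).
log₂(0.39938) = -1.3242; 1/10.2 − 1/1.02 = -0.88235.
t = -1.3242 / -0.88235 ≈ 1.5007 hours.

1.50 hours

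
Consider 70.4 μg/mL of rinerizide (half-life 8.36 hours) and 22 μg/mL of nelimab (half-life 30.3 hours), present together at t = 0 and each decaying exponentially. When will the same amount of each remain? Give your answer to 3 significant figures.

19.4 hours

Set 70.4·(1/2)^(t/8.36) = 22·(1/2)^(t/30.3).
Taking log₂: log₂(70.4/22) = t·(1/8.36 − 1/30.3).
log₂(3.2) = 1.6781; 1/8.36 − 1/30.3 = 0.086614.
t = 1.6781 / 0.086614 ≈ 19.374 hours.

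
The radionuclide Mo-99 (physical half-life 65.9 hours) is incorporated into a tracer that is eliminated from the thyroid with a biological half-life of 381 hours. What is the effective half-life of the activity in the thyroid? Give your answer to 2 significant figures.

1/t_eff = 1/t_phys + 1/t_biol = 1/65.9 + 1/381 = 0.017799 per hour.
t_eff = 65.9 × 381 / (65.9 + 381) ≈ 56.182 hours.

56 hours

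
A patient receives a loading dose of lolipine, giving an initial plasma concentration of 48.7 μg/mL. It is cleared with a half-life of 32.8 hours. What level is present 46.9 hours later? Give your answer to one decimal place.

18.1 μg/mL

Number of half-lives: n = 46.9/32.8 ≈ 1.4299.
Remaining = 48.7 × (1/2)^1.4299 = 48.7 × 0.37116 ≈ 18.076 μg/mL.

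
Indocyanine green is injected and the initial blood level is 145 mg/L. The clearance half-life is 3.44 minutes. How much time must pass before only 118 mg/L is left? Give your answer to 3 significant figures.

1.02 minutes

Fraction remaining = 118/145 ≈ 0.81379.
n = log₂(145/118) = ln(1.2288)/ln 2 ≈ 0.29727 half-lives.
t = n × t½ = 0.29727 × 3.44 ≈ 1.0226 minutes.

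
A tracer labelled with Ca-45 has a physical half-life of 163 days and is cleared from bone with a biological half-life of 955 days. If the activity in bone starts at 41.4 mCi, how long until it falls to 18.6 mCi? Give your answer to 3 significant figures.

1/t_eff = 1/t_phys + 1/t_biol = 1/163 + 1/955 = 0.0071821 per day.
t_eff = 163 × 955 / (163 + 955) ≈ 139.24 days.
n = log₂(41.4/18.6) ≈ 1.1543; t = 1.1543 × 139.24 ≈ 160.72 days.

161 days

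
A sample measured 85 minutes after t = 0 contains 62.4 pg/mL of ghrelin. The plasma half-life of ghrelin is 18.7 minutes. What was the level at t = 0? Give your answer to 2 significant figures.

1500 pg/mL

Number of half-lives elapsed: n = 85/18.7 ≈ 4.5455.
A₀ = A × 2^n = 62.4 × 2^4.5455 = 62.4 × 23.352 ≈ 1457.1 pg/mL.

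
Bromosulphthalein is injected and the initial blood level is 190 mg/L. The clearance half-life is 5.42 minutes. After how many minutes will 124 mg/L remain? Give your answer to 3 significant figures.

3.34 minutes

Fraction remaining = 124/190 ≈ 0.65263.
n = log₂(190/124) = ln(1.5323)/ln 2 ≈ 0.61566 half-lives.
t = n × t½ = 0.61566 × 5.42 ≈ 3.3369 minutes.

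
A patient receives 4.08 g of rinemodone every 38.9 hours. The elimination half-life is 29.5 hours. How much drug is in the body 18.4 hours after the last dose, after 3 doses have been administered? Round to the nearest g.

The 3 doses were given 96.2, 57.3, 18.4 hours ago.
Total = 4.08·(1/2)^(96.2/29.5) + 4.08·(1/2)^(57.3/29.5) + 4.08·(1/2)^(18.4/29.5)
      = 0.42559 + 1.0616 + 2.6479 ≈ 4.135 g.

4 g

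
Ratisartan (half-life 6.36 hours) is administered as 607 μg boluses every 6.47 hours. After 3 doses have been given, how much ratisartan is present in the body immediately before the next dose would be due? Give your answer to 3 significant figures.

521 μg

The 3 doses were given 19.41, 12.94, 6.47 hours ago.
Total = 607·(1/2)^(19.41/6.36) + 607·(1/2)^(12.94/6.36) + 607·(1/2)^(6.47/6.36)
      = 73.195 + 148.15 + 299.88 ≈ 521.23 μg.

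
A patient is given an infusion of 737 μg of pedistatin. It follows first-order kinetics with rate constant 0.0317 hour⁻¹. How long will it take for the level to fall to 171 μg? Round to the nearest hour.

46 hours

t½ = ln 2 / λ = 0.69315 / 0.0317 ≈ 21.866 hours.
Fraction remaining = 171/737 ≈ 0.23202.
n = log₂(737/171) = ln(4.3099)/ln 2 ≈ 2.1077 half-lives.
t = n × t½ = 2.1077 × 21.866 ≈ 46.086 hours.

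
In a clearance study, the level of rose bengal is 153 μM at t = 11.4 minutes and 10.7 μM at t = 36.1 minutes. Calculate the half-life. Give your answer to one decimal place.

Over Δt = 36.1 − 11.4 = 24.7 minutes, the level fell by a factor of 153/10.7 ≈ 14.299.
n = log₂(14.299) ≈ 3.8378 half-lives, so t½ = 24.7/3.8378 ≈ 6.4359 minutes.

6.4 minutes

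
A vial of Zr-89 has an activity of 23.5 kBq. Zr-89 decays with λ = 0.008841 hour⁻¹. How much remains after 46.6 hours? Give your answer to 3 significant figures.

t½ = ln 2 / λ = 0.69315 / 0.008841 ≈ 78.401 hours.
Number of half-lives: n = 46.6/78.401 ≈ 0.59438.
Remaining = 23.5 × (1/2)^0.59438 = 23.5 × 0.66233 ≈ 15.565 kBq.

15.6 kBq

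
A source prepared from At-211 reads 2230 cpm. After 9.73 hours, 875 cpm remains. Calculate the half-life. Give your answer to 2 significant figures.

A/A₀ = 875/2230 ≈ 0.39238.
n = log₂(2.5486) ≈ 1.3497 half-lives elapsed in 9.73 hours.
t½ = 9.73/1.3497 ≈ 7.2091 hours.

7.2 hours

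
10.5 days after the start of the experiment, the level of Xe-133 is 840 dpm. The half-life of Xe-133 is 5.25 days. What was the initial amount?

3360 dpm

Number of half-lives elapsed: n = 10.5/5.25 ≈ 2.
A₀ = A × 2^n = 840 × 2^2 = 840 × 4 ≈ 3360 dpm.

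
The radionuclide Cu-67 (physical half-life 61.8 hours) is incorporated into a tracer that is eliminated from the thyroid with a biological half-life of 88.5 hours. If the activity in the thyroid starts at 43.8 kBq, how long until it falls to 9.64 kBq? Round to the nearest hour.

79 hours

1/t_eff = 1/t_phys + 1/t_biol = 1/61.8 + 1/88.5 = 0.027481 per hour.
t_eff = 61.8 × 88.5 / (61.8 + 88.5) ≈ 36.389 hours.
n = log₂(43.8/9.64) ≈ 2.1838; t = 2.1838 × 36.389 ≈ 79.468 hours.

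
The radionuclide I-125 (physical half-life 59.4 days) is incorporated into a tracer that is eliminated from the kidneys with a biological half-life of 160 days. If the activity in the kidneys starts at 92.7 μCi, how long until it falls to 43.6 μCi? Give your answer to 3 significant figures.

1/t_eff = 1/t_phys + 1/t_biol = 1/59.4 + 1/160 = 0.023085 per day.
t_eff = 59.4 × 160 / (59.4 + 160) ≈ 43.318 days.
n = log₂(92.7/43.6) ≈ 1.0882; t = 1.0882 × 43.318 ≈ 47.141 days.

47.1 days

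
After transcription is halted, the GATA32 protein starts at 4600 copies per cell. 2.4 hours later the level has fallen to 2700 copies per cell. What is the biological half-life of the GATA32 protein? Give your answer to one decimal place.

A/A₀ = 2700/4600 ≈ 0.58696.
n = log₂(1.7037) ≈ 0.76867 half-lives elapsed in 2.4 hours.
t½ = 2.4/0.76867 ≈ 3.1223 hours.

3.1 hours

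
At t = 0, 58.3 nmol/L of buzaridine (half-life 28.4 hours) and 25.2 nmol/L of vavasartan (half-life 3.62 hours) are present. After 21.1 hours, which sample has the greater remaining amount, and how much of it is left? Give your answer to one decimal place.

buzaridine: 58.3 × (1/2)^0.74296 ≈ 34.835 nmol/L.
vavasartan: 25.2 × (1/2)^5.8287 ≈ 0.44338 nmol/L.
Buzaridine has more remaining, at ≈ 34.835 nmol/L.

buzaridine, 34.8 nmol/L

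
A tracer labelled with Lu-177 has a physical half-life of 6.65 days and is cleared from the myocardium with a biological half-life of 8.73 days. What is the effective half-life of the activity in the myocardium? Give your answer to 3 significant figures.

1/t_eff = 1/t_phys + 1/t_biol = 1/6.65 + 1/8.73 = 0.26492 per day.
t_eff = 6.65 × 8.73 / (6.65 + 8.73) ≈ 3.7747 days.

3.77 days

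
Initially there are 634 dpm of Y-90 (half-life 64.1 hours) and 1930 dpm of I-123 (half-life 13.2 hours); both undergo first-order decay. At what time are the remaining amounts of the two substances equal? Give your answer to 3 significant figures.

Set 634·(1/2)^(t/64.1) = 1930·(1/2)^(t/13.2).
Taking log₂: log₂(634/1930) = t·(1/64.1 − 1/13.2).
log₂(0.3285) = -1.606; 1/64.1 − 1/13.2 = -0.060157.
t = -1.606 / -0.060157 ≈ 26.698 hours.

26.7 hours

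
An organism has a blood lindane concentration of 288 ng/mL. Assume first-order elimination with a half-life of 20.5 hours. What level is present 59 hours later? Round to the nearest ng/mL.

Number of half-lives: n = 59/20.5 ≈ 2.878.
Remaining = 288 × (1/2)^2.878 = 288 × 0.13603 ≈ 39.175 ng/mL.

39 ng/mL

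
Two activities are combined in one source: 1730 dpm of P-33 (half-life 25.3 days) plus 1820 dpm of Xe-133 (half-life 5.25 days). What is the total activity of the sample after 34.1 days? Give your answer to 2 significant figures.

700 dpm

P-33: 1730 × (1/2)^(34.1/25.3) = 1730 × (1/2)^1.3478 ≈ 679.69 dpm.
Xe-133: 1820 × (1/2)^(34.1/5.25) = 1820 × (1/2)^6.4952 ≈ 20.175 dpm.
Total = 679.69 + 20.175 ≈ 699.86 dpm.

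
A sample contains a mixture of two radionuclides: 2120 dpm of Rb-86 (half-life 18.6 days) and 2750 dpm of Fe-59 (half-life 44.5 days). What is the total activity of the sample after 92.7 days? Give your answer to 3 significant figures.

Rb-86: 2120 × (1/2)^(92.7/18.6) = 2120 × (1/2)^4.9839 ≈ 66.995 dpm.
Fe-59: 2750 × (1/2)^(92.7/44.5) = 2750 × (1/2)^2.0831 ≈ 649 dpm.
Total = 66.995 + 649 ≈ 715.99 dpm.

716 dpm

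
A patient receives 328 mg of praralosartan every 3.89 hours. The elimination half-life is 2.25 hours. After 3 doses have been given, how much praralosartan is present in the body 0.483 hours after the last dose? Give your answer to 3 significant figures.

394 mg

The 3 doses were given 8.263, 4.373, 0.483 hours ago.
Total = 328·(1/2)^(8.263/2.25) + 328·(1/2)^(4.373/2.25) + 328·(1/2)^(0.483/2.25)
      = 25.725 + 85.272 + 282.65 ≈ 393.65 mg.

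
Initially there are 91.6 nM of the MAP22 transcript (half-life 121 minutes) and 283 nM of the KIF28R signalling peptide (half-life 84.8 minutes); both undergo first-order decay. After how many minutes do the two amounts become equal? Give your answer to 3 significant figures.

461 minutes

Set 91.6·(1/2)^(t/121) = 283·(1/2)^(t/84.8).
Taking log₂: log₂(91.6/283) = t·(1/121 − 1/84.8).
log₂(0.32367) = -1.6274; 1/121 − 1/84.8 = -0.003528.
t = -1.6274 / -0.003528 ≈ 461.28 minutes.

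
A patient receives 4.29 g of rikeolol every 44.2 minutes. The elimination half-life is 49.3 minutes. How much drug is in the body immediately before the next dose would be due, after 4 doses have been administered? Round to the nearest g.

5 g

The 4 doses were given 176.8, 132.6, 88.4, 44.2 minutes ago.
Total = 4.29·(1/2)^(176.8/49.3) + 4.29·(1/2)^(132.6/49.3) + 4.29·(1/2)^(88.4/49.3) + 4.29·(1/2)^(44.2/49.3)
      = 0.35719 + 0.66495 + 1.2379 + 2.3045 ≈ 4.5645 g.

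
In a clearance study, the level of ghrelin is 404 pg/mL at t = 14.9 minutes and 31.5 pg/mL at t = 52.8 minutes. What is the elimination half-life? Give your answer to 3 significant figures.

10.3 minutes

Over Δt = 52.8 − 14.9 = 37.9 minutes, the level fell by a factor of 404/31.5 ≈ 12.825.
n = log₂(12.825) ≈ 3.6809 half-lives, so t½ = 37.9/3.6809 ≈ 10.296 minutes.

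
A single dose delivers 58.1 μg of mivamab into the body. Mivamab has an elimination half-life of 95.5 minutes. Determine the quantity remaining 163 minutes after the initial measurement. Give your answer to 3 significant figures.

Number of half-lives: n = 163/95.5 ≈ 1.7068.
Remaining = 58.1 × (1/2)^1.7068 = 58.1 × 0.30634 ≈ 17.798 μg.

17.8 μg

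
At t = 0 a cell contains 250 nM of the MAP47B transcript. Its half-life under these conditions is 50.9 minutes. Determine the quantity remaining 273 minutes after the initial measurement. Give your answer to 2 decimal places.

6.07 nM

Number of half-lives: n = 273/50.9 ≈ 5.3635.
Remaining = 250 × (1/2)^5.3635 = 250 × 0.024291 ≈ 6.0727 nM.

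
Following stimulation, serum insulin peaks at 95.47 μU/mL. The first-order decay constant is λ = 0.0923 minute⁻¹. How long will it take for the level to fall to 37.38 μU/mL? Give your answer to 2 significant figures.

10 minutes

t½ = ln 2 / λ = 0.69315 / 0.0923 ≈ 7.5097 minutes.
Fraction remaining = 37.38/95.47 ≈ 0.39154.
n = log₂(95.47/37.38) = ln(2.554)/ln 2 ≈ 1.3528 half-lives.
t = n × t½ = 1.3528 × 7.5097 ≈ 10.159 minutes.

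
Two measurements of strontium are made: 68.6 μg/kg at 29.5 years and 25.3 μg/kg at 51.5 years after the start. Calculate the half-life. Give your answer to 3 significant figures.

15.3 years

Over Δt = 51.5 − 29.5 = 22 years, the level fell by a factor of 68.6/25.3 ≈ 2.7115.
n = log₂(2.7115) ≈ 1.4391 half-lives, so t½ = 22/1.4391 ≈ 15.288 years.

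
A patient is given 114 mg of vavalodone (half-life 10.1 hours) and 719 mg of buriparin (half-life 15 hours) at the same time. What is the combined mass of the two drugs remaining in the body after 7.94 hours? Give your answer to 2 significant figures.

vavalodone: 114 × (1/2)^(7.94/10.1) = 114 × (1/2)^0.78614 ≈ 66.108 mg.
buriparin: 719 × (1/2)^(7.94/15) = 719 × (1/2)^0.52933 ≈ 498.18 mg.
Total = 66.108 + 498.18 ≈ 564.28 mg.

560 mg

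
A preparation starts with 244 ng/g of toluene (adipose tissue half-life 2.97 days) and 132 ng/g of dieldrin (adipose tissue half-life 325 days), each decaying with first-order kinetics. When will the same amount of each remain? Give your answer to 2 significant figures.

2.7 days

Set 244·(1/2)^(t/2.97) = 132·(1/2)^(t/325).
Taking log₂: log₂(244/132) = t·(1/2.97 − 1/325).
log₂(1.8485) = 0.88634; 1/2.97 − 1/325 = 0.33362.
t = 0.88634 / 0.33362 ≈ 2.6567 days.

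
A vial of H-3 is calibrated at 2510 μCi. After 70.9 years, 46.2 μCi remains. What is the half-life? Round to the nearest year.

A/A₀ = 46.2/2510 ≈ 0.018406.
n = log₂(54.329) ≈ 5.7637 half-lives elapsed in 70.9 years.
t½ = 70.9/5.7637 ≈ 12.301 years.

12 years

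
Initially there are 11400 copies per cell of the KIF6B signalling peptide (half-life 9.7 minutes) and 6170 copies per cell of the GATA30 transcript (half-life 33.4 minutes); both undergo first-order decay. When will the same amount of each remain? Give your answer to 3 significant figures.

Set 11400·(1/2)^(t/9.7) = 6170·(1/2)^(t/33.4).
Taking log₂: log₂(11400/6170) = t·(1/9.7 − 1/33.4).
log₂(1.8476) = 0.88569; 1/9.7 − 1/33.4 = 0.073153.
t = 0.88569 / 0.073153 ≈ 12.107 minutes.

12.1 minutes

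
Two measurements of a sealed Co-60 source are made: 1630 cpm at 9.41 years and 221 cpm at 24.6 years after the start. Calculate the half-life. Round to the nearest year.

5 years

Over Δt = 24.6 − 9.41 = 15.19 years, the level fell by a factor of 1630/221 ≈ 7.3756.
n = log₂(7.3756) ≈ 2.8828 half-lives, so t½ = 15.19/2.8828 ≈ 5.2693 years.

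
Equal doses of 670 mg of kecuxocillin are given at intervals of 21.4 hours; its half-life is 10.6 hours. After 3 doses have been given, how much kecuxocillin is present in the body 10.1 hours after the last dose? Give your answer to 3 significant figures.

The 3 doses were given 52.9, 31.5, 10.1 hours ago.
Total = 670·(1/2)^(52.9/10.6) + 670·(1/2)^(31.5/10.6) + 670·(1/2)^(10.1/10.6)
      = 21.075 + 85.409 + 346.13 ≈ 452.62 mg.

453 mg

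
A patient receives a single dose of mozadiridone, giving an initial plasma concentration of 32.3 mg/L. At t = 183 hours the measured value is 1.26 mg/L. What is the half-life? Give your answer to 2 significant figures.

A/A₀ = 1.26/32.3 ≈ 0.039009.
n = log₂(25.635) ≈ 4.68 half-lives elapsed in 183 hours.
t½ = 183/4.68 ≈ 39.102 hours.

39 hours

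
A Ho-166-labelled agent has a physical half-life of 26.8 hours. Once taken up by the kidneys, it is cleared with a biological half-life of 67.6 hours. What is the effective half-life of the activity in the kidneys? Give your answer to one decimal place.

19.2 hours

1/t_eff = 1/t_phys + 1/t_biol = 1/26.8 + 1/67.6 = 0.052106 per hour.
t_eff = 26.8 × 67.6 / (26.8 + 67.6) ≈ 19.192 hours.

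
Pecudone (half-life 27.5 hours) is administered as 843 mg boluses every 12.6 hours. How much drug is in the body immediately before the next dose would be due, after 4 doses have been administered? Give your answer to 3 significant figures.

The 4 doses were given 50.4, 37.8, 25.2, 12.6 hours ago.
Total = 843·(1/2)^(50.4/27.5) + 843·(1/2)^(37.8/27.5) + 843·(1/2)^(25.2/27.5) + 843·(1/2)^(12.6/27.5)
      = 236.66 + 325.12 + 446.66 + 613.62 ≈ 1622.1 mg.

1620 mg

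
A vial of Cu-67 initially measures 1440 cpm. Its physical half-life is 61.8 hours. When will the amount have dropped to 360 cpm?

360/1440 = 1/4, so 2 half-lives have elapsed.
t = 2 × 61.8 = 123.6 hours.

123.6 hours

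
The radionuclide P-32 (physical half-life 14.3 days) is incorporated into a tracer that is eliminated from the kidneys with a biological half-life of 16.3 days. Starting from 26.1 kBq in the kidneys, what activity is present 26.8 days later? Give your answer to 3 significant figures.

1/t_eff = 1/t_phys + 1/t_biol = 1/14.3 + 1/16.3 = 0.13128 per day.
t_eff = 14.3 × 16.3 / (14.3 + 16.3) ≈ 7.6173 days.
Remaining = 26.1 × (1/2)^(26.8/7.6173) = 26.1 × (1/2)^3.5183 ≈ 2.2779 kBq.

2.28 kBq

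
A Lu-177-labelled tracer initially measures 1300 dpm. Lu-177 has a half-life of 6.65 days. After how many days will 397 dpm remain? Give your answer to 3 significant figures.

11.4 days

Fraction remaining = 397/1300 ≈ 0.30538.
n = log₂(1300/397) = ln(3.2746)/ln 2 ≈ 1.7113 half-lives.
t = n × t½ = 1.7113 × 6.65 ≈ 11.38 days.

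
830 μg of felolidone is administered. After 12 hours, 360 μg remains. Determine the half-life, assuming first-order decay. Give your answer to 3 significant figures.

9.96 hours

A/A₀ = 360/830 ≈ 0.43373.
n = log₂(2.3056) ≈ 1.2051 half-lives elapsed in 12 hours.
t½ = 12/1.2051 ≈ 9.9576 hours.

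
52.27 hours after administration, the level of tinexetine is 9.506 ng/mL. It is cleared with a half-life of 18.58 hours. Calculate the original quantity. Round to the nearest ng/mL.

67 ng/mL

Number of half-lives elapsed: n = 52.27/18.58 ≈ 2.8132.
A₀ = A × 2^n = 9.506 × 2^2.8132 = 9.506 × 7.0286 ≈ 66.814 ng/mL.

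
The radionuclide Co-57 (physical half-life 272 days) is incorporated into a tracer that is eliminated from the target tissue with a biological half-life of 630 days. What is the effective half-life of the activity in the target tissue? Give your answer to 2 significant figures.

190 days

1/t_eff = 1/t_phys + 1/t_biol = 1/272 + 1/630 = 0.0052638 per day.
t_eff = 272 × 630 / (272 + 630) ≈ 189.98 days.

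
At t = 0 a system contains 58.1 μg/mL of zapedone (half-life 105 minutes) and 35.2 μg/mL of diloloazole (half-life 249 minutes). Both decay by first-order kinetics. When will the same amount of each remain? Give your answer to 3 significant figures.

131 minutes

Set 58.1·(1/2)^(t/105) = 35.2·(1/2)^(t/249).
Taking log₂: log₂(58.1/35.2) = t·(1/105 − 1/249).
log₂(1.6506) = 0.72296; 1/105 − 1/249 = 0.0055077.
t = 0.72296 / 0.0055077 ≈ 131.26 minutes.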